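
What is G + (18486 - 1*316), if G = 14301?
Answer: 32471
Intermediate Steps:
G + (18486 - 1*316) = 14301 + (18486 - 1*316) = 14301 + (18486 - 316) = 14301 + 18170 = 32471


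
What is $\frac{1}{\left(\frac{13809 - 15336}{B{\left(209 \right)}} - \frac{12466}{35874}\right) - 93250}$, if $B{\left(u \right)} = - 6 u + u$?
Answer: $- \frac{18744165}{1747872509936} \approx -1.0724 \cdot 10^{-5}$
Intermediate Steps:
$B{\left(u \right)} = - 5 u$
$\frac{1}{\left(\frac{13809 - 15336}{B{\left(209 \right)}} - \frac{12466}{35874}\right) - 93250} = \frac{1}{\left(\frac{13809 - 15336}{\left(-5\right) 209} - \frac{12466}{35874}\right) - 93250} = \frac{1}{\left(\frac{13809 - 15336}{-1045} - \frac{6233}{17937}\right) - 93250} = \frac{1}{\left(\left(-1527\right) \left(- \frac{1}{1045}\right) - \frac{6233}{17937}\right) - 93250} = \frac{1}{\left(\frac{1527}{1045} - \frac{6233}{17937}\right) - 93250} = \frac{1}{\frac{20876314}{18744165} - 93250} = \frac{1}{- \frac{1747872509936}{18744165}} = - \frac{18744165}{1747872509936}$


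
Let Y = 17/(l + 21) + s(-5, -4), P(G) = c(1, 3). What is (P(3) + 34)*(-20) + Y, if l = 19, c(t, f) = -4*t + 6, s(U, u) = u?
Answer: -28943/40 ≈ -723.58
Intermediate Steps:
c(t, f) = 6 - 4*t
P(G) = 2 (P(G) = 6 - 4*1 = 6 - 4 = 2)
Y = -143/40 (Y = 17/(19 + 21) - 4 = 17/40 - 4 = -143/40 ≈ -3.5750)
(P(3) + 34)*(-20) + Y = (2 + 34)*(-20) - 143/40 = 36*(-20) - 143/40 = -720 - 143/40 = -28943/40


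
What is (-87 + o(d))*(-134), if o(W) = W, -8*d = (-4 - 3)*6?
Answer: 21909/2 ≈ 10955.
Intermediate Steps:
d = 21/4 (d = -(-4 - 3)*6/8 = -(-7)*6/8 = -1/8*(-42) = 21/4 ≈ 5.2500)
(-87 + o(d))*(-134) = (-87 + 21/4)*(-134) = -327/4*(-134) = 21909/2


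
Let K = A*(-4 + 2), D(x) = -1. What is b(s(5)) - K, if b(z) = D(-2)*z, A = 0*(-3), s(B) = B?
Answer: -5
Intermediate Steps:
A = 0
K = 0 (K = 0*(-4 + 2) = 0*(-2) = 0)
b(z) = -z
b(s(5)) - K = -1*5 - 1*0 = -5 + 0 = -5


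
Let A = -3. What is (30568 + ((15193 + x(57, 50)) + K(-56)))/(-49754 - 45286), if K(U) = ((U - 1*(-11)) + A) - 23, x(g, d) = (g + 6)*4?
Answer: -7657/15840 ≈ -0.48340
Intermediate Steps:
x(g, d) = 24 + 4*g (x(g, d) = (6 + g)*4 = 24 + 4*g)
K(U) = -15 + U (K(U) = ((U - 1*(-11)) - 3) - 23 = ((U + 11) - 3) - 23 = ((11 + U) - 3) - 23 = (8 + U) - 23 = -15 + U)
(30568 + ((15193 + x(57, 50)) + K(-56)))/(-49754 - 45286) = (30568 + ((15193 + (24 + 4*57)) + (-15 - 56)))/(-49754 - 45286) = (30568 + ((15193 + (24 + 228)) - 71))/(-95040) = (30568 + ((15193 + 252) - 71))*(-1/95040) = (30568 + (15445 - 71))*(-1/95040) = (30568 + 15374)*(-1/95040) = 45942*(-1/95040) = -7657/15840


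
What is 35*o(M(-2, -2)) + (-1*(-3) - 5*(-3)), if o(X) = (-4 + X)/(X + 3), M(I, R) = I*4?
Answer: 102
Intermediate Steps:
M(I, R) = 4*I
o(X) = (-4 + X)/(3 + X)
35*o(M(-2, -2)) + (-1*(-3) - 5*(-3)) = 35*((-4 + 4*(-2))/(3 + 4*(-2))) + (-1*(-3) - 5*(-3)) = 35*((-4 - 8)/(3 - 8)) + (3 + 15) = 35*(-12/(-5)) + 18 = 35*(-1/5*(-12)) + 18 = 35*(12/5) + 18 = 84 + 18 = 102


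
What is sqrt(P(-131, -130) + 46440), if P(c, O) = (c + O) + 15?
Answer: sqrt(46194) ≈ 214.93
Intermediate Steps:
P(c, O) = 15 + O + c (P(c, O) = (O + c) + 15 = 15 + O + c)
sqrt(P(-131, -130) + 46440) = sqrt((15 - 130 - 131) + 46440) = sqrt(-246 + 46440) = sqrt(46194)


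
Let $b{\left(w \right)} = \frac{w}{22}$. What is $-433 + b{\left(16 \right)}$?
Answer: $- \frac{4755}{11} \approx -432.27$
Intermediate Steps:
$b{\left(w \right)} = \frac{w}{22}$ ($b{\left(w \right)} = w \frac{1}{22} = \frac{w}{22}$)
$-433 + b{\left(16 \right)} = -433 + \frac{1}{22} \cdot 16 = -433 + \frac{8}{11} = - \frac{4755}{11}$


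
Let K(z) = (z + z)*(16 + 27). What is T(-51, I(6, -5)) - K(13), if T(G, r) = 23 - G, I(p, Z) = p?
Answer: -1044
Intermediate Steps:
K(z) = 86*z (K(z) = (2*z)*43 = 86*z)
T(-51, I(6, -5)) - K(13) = (23 - 1*(-51)) - 86*13 = (23 + 51) - 1*1118 = 74 - 1118 = -1044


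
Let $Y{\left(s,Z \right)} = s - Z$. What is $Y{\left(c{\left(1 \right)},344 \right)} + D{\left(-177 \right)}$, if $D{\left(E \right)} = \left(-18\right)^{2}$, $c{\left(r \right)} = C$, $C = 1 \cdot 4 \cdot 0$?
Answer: $-20$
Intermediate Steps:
$C = 0$ ($C = 4 \cdot 0 = 0$)
$c{\left(r \right)} = 0$
$D{\left(E \right)} = 324$
$Y{\left(c{\left(1 \right)},344 \right)} + D{\left(-177 \right)} = \left(0 - 344\right) + 324 = -344 + 324 = -20$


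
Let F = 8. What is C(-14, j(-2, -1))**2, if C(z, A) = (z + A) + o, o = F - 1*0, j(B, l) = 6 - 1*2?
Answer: 4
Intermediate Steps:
j(B, l) = 4 (j(B, l) = 6 - 2 = 4)
o = 8 (o = 8 - 1*0 = 8 + 0 = 8)
C(z, A) = 8 + A + z (C(z, A) = (z + A) + 8 = (A + z) + 8 = 8 + A + z)
C(-14, j(-2, -1))**2 = (8 + 4 - 14)**2 = (-2)**2 = 4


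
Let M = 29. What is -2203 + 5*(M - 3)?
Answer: -2073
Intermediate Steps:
-2203 + 5*(M - 3) = -2203 + 5*(29 - 3) = -2203 + 5*26 = -2203 + 130 = -2073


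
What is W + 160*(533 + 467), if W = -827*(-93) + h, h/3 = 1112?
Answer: 240247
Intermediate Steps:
h = 3336 (h = 3*1112 = 3336)
W = 80247 (W = -827*(-93) + 3336 = 76911 + 3336 = 80247)
W + 160*(533 + 467) = 80247 + 160*(533 + 467) = 80247 + 160*1000 = 80247 + 160000 = 240247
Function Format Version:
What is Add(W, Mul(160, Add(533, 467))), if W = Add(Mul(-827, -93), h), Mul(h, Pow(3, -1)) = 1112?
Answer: 240247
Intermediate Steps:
h = 3336 (h = Mul(3, 1112) = 3336)
W = 80247 (W = Add(Mul(-827, -93), 3336) = Add(76911, 3336) = 80247)
Add(W, Mul(160, Add(533, 467))) = Add(80247, Mul(160, Add(533, 467))) = Add(80247, Mul(160, 1000)) = Add(80247, 160000) = 240247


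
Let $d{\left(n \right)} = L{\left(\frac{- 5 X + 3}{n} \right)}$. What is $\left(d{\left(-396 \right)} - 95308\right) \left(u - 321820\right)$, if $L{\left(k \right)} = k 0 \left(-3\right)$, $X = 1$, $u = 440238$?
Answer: $-11286182744$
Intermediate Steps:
$L{\left(k \right)} = 0$ ($L{\left(k \right)} = 0 \left(-3\right) = 0$)
$d{\left(n \right)} = 0$
$\left(d{\left(-396 \right)} - 95308\right) \left(u - 321820\right) = \left(0 - 95308\right) \left(440238 - 321820\right) = \left(-95308\right) 118418 = -11286182744$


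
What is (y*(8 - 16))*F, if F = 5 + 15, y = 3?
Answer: -480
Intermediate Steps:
F = 20
(y*(8 - 16))*F = (3*(8 - 16))*20 = (3*(-8))*20 = -24*20 = -480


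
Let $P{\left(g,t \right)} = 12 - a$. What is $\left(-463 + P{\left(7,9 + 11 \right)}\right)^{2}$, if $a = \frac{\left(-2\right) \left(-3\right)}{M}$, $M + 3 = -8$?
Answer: $\frac{24552025}{121} \approx 2.0291 \cdot 10^{5}$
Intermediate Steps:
$M = -11$ ($M = -3 - 8 = -11$)
$a = - \frac{6}{11}$ ($a = \frac{\left(-2\right) \left(-3\right)}{-11} = 6 \left(- \frac{1}{11}\right) = - \frac{6}{11} \approx -0.54545$)
$P{\left(g,t \right)} = \frac{138}{11}$ ($P{\left(g,t \right)} = 12 - - \frac{6}{11} = 12 + \frac{6}{11} = \frac{138}{11}$)
$\left(-463 + P{\left(7,9 + 11 \right)}\right)^{2} = \left(-463 + \frac{138}{11}\right)^{2} = \left(- \frac{4955}{11}\right)^{2} = \frac{24552025}{121}$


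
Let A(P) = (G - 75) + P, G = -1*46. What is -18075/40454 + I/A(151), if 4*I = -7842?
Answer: -26617439/404540 ≈ -65.797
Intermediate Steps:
I = -3921/2 (I = (¼)*(-7842) = -3921/2 ≈ -1960.5)
G = -46
A(P) = -121 + P (A(P) = (-46 - 75) + P = -121 + P)
-18075/40454 + I/A(151) = -18075/40454 - 3921/(2*(-121 + 151)) = -18075*1/40454 - 3921/2/30 = -18075/40454 - 3921/2*1/30 = -18075/40454 - 1307/20 = -26617439/404540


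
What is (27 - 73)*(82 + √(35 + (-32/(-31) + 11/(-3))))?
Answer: -3772 - 46*√279930/93 ≈ -4033.7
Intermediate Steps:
(27 - 73)*(82 + √(35 + (-32/(-31) + 11/(-3)))) = -46*(82 + √(35 + (-32*(-1/31) + 11*(-⅓)))) = -46*(82 + √(35 + (32/31 - 11/3))) = -46*(82 + √(35 - 245/93)) = -46*(82 + √(3010/93)) = -46*(82 + √279930/93) = -3772 - 46*√279930/93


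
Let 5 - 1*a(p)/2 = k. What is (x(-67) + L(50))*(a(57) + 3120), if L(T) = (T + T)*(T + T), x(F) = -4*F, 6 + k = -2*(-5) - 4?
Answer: 32138840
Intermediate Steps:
k = 0 (k = -6 + (-2*(-5) - 4) = -6 + (10 - 4) = -6 + 6 = 0)
a(p) = 10 (a(p) = 10 - 2*0 = 10 + 0 = 10)
L(T) = 4*T² (L(T) = (2*T)*(2*T) = 4*T²)
(x(-67) + L(50))*(a(57) + 3120) = (-4*(-67) + 4*50²)*(10 + 3120) = (268 + 4*2500)*3130 = (268 + 10000)*3130 = 10268*3130 = 32138840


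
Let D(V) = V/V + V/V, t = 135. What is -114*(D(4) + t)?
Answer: -15618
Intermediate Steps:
D(V) = 2 (D(V) = 1 + 1 = 2)
-114*(D(4) + t) = -114*(2 + 135) = -114*137 = -15618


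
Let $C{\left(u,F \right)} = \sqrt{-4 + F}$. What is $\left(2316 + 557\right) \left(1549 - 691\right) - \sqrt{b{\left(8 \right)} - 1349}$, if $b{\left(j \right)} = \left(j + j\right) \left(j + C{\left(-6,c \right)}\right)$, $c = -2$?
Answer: $2465034 - \sqrt{-1221 + 16 i \sqrt{6}} \approx 2.465 \cdot 10^{6} - 34.947 i$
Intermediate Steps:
$b{\left(j \right)} = 2 j \left(j + i \sqrt{6}\right)$ ($b{\left(j \right)} = \left(j + j\right) \left(j + \sqrt{-4 - 2}\right) = 2 j \left(j + \sqrt{-6}\right) = 2 j \left(j + i \sqrt{6}\right)$)
$\left(2316 + 557\right) \left(1549 - 691\right) - \sqrt{b{\left(8 \right)} - 1349} = \left(2316 + 557\right) \left(1549 - 691\right) - \sqrt{2 \cdot 8 \left(8 + i \sqrt{6}\right) - 1349} = 2873 \cdot 858 - \sqrt{\left(128 + 16 i \sqrt{6}\right) - 1349} = 2465034 - \sqrt{-1221 + 16 i \sqrt{6}}$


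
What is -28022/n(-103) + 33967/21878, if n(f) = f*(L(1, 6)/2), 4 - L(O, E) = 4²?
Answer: -296036855/6760302 ≈ -43.790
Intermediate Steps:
L(O, E) = -12 (L(O, E) = 4 - 1*4² = 4 - 1*16 = 4 - 16 = -12)
n(f) = -6*f (n(f) = f*(-12/2) = f*(-12*½) = f*(-6) = -6*f)
-28022/n(-103) + 33967/21878 = -28022/((-6*(-103))) + 33967/21878 = -28022/618 + 33967*(1/21878) = -28022*1/618 + 33967/21878 = -14011/309 + 33967/21878 = -296036855/6760302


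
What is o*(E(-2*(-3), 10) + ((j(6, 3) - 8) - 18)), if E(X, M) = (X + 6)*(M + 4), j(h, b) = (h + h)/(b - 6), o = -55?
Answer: -7590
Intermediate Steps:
j(h, b) = 2*h/(-6 + b) (j(h, b) = (2*h)/(-6 + b) = 2*h/(-6 + b))
E(X, M) = (4 + M)*(6 + X) (E(X, M) = (6 + X)*(4 + M) = (4 + M)*(6 + X))
o*(E(-2*(-3), 10) + ((j(6, 3) - 8) - 18)) = -55*((24 + 4*(-2*(-3)) + 6*10 + 10*(-2*(-3))) + ((2*6/(-6 + 3) - 8) - 18)) = -55*((24 + 4*6 + 60 + 10*6) + ((2*6/(-3) - 8) - 18)) = -55*((24 + 24 + 60 + 60) + ((2*6*(-1/3) - 8) - 18)) = -55*(168 + ((-4 - 8) - 18)) = -55*(168 + (-12 - 18)) = -55*(168 - 30) = -55*138 = -7590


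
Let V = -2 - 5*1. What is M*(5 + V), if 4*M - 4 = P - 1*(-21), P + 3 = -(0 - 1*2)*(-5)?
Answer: -6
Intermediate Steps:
V = -7 (V = -2 - 5 = -7)
P = -13 (P = -3 - (0 - 1*2)*(-5) = -3 - (0 - 2)*(-5) = -3 - 1*(-2)*(-5) = -3 + 2*(-5) = -3 - 10 = -13)
M = 3 (M = 1 + (-13 - 1*(-21))/4 = 1 + (-13 + 21)/4 = 1 + (¼)*8 = 1 + 2 = 3)
M*(5 + V) = 3*(5 - 7) = 3*(-2) = -6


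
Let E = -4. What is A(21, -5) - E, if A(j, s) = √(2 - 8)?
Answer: 4 + I*√6 ≈ 4.0 + 2.4495*I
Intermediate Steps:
A(j, s) = I*√6 (A(j, s) = √(-6) = I*√6)
A(21, -5) - E = I*√6 - 1*(-4) = I*√6 + 4 = 4 + I*√6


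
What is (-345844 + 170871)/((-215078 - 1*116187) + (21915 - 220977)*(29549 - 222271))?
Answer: -174973/38363295499 ≈ -4.5609e-6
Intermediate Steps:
(-345844 + 170871)/((-215078 - 1*116187) + (21915 - 220977)*(29549 - 222271)) = -174973/((-215078 - 116187) - 199062*(-192722)) = -174973/(-331265 + 38363626764) = -174973/38363295499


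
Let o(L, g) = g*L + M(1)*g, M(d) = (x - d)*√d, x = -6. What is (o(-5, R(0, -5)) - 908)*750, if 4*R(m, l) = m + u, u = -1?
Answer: -678750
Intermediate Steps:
R(m, l) = -¼ + m/4 (R(m, l) = (m - 1)/4 = (-1 + m)/4 = -¼ + m/4)
M(d) = √d*(-6 - d) (M(d) = (-6 - d)*√d = √d*(-6 - d))
o(L, g) = -7*g + L*g (o(L, g) = g*L + (√1*(-6 - 1*1))*g = L*g + (1*(-6 - 1))*g = L*g + (1*(-7))*g = L*g - 7*g = -7*g + L*g)
(o(-5, R(0, -5)) - 908)*750 = ((-¼ + (¼)*0)*(-7 - 5) - 908)*750 = ((-¼ + 0)*(-12) - 908)*750 = (-¼*(-12) - 908)*750 = (3 - 908)*750 = -905*750 = -678750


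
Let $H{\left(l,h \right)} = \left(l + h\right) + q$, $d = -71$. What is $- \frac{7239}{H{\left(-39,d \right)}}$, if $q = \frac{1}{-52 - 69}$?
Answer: $\frac{291973}{4437} \approx 65.804$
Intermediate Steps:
$q = - \frac{1}{121}$ ($q = \frac{1}{-121} = - \frac{1}{121} \approx -0.0082645$)
$H{\left(l,h \right)} = - \frac{1}{121} + h + l$ ($H{\left(l,h \right)} = \left(l + h\right) - \frac{1}{121} = \left(h + l\right) - \frac{1}{121} = - \frac{1}{121} + h + l$)
$- \frac{7239}{H{\left(-39,d \right)}} = - \frac{7239}{- \frac{1}{121} - 71 - 39} = - \frac{7239}{- \frac{13311}{121}} = \left(-7239\right) \left(- \frac{121}{13311}\right) = \frac{291973}{4437}$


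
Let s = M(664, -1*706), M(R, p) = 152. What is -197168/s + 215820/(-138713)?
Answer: -3422821178/2635547 ≈ -1298.7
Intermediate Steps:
s = 152
-197168/s + 215820/(-138713) = -197168/152 + 215820/(-138713) = -197168*1/152 + 215820*(-1/138713) = -24646/19 - 215820/138713 = -3422821178/2635547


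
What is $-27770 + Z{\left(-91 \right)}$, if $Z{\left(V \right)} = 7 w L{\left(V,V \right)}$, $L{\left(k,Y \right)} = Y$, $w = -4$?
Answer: $-25222$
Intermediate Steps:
$Z{\left(V \right)} = - 28 V$ ($Z{\left(V \right)} = 7 \left(-4\right) V = - 28 V$)
$-27770 + Z{\left(-91 \right)} = -27770 - -2548 = -27770 + 2548 = -25222$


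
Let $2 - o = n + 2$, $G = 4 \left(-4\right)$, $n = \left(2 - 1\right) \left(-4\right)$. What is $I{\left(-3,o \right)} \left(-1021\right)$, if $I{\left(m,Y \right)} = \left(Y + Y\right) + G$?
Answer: $8168$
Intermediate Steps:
$n = -4$ ($n = 1 \left(-4\right) = -4$)
$G = -16$
$o = 4$ ($o = 2 - \left(-4 + 2\right) = 2 - -2 = 2 + 2 = 4$)
$I{\left(m,Y \right)} = -16 + 2 Y$ ($I{\left(m,Y \right)} = \left(Y + Y\right) - 16 = 2 Y - 16 = -16 + 2 Y$)
$I{\left(-3,o \right)} \left(-1021\right) = \left(-16 + 2 \cdot 4\right) \left(-1021\right) = \left(-16 + 8\right) \left(-1021\right) = \left(-8\right) \left(-1021\right) = 8168$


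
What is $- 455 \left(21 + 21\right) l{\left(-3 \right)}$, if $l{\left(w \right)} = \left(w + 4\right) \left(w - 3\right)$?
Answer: $114660$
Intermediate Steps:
$l{\left(w \right)} = \left(-3 + w\right) \left(4 + w\right)$ ($l{\left(w \right)} = \left(4 + w\right) \left(-3 + w\right) = \left(-3 + w\right) \left(4 + w\right)$)
$- 455 \left(21 + 21\right) l{\left(-3 \right)} = - 455 \left(21 + 21\right) \left(-12 - 3 + \left(-3\right)^{2}\right) = - 455 \cdot 42 \left(-12 - 3 + 9\right) = - 455 \cdot 42 \left(-6\right) = \left(-455\right) \left(-252\right) = 114660$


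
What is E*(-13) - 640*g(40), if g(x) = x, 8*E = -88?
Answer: -25457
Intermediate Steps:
E = -11 (E = (⅛)*(-88) = -11)
E*(-13) - 640*g(40) = -11*(-13) - 640*40 = 143 - 25600 = -25457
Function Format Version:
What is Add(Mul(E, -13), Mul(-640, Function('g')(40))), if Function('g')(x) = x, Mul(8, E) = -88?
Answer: -25457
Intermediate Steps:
E = -11 (E = Mul(Rational(1, 8), -88) = -11)
Add(Mul(E, -13), Mul(-640, Function('g')(40))) = Add(Mul(-11, -13), Mul(-640, 40)) = Add(143, -25600) = -25457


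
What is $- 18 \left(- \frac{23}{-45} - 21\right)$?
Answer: $\frac{1844}{5} \approx 368.8$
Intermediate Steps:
$- 18 \left(- \frac{23}{-45} - 21\right) = - 18 \left(\left(-23\right) \left(- \frac{1}{45}\right) - 21\right) = - 18 \left(\frac{23}{45} - 21\right) = \left(-18\right) \left(- \frac{922}{45}\right) = \frac{1844}{5}$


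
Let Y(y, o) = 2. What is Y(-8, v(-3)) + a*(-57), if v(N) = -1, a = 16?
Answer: -910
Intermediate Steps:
Y(-8, v(-3)) + a*(-57) = 2 + 16*(-57) = 2 - 912 = -910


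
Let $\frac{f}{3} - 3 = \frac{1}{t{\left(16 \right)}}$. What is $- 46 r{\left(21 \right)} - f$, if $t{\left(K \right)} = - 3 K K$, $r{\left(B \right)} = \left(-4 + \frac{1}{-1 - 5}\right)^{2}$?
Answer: $- \frac{1860727}{2304} \approx -807.61$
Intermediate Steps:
$r{\left(B \right)} = \frac{625}{36}$ ($r{\left(B \right)} = \left(-4 + \frac{1}{-6}\right)^{2} = \left(-4 - \frac{1}{6}\right)^{2} = \left(- \frac{25}{6}\right)^{2} = \frac{625}{36}$)
$t{\left(K \right)} = - 3 K^{2}$
$f = \frac{2303}{256}$ ($f = 9 + \frac{3}{\left(-3\right) 16^{2}} = 9 + \frac{3}{\left(-3\right) 256} = 9 + \frac{3}{-768} = 9 + 3 \left(- \frac{1}{768}\right) = 9 - \frac{1}{256} = \frac{2303}{256} \approx 8.9961$)
$- 46 r{\left(21 \right)} - f = \left(-46\right) \frac{625}{36} - \frac{2303}{256} = - \frac{14375}{18} - \frac{2303}{256} = - \frac{1860727}{2304}$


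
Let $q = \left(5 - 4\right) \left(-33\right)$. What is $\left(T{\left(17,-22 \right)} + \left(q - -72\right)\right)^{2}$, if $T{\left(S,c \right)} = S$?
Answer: $3136$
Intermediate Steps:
$q = -33$ ($q = 1 \left(-33\right) = -33$)
$\left(T{\left(17,-22 \right)} + \left(q - -72\right)\right)^{2} = \left(17 - -39\right)^{2} = \left(17 + \left(-33 + 72\right)\right)^{2} = \left(17 + 39\right)^{2} = 56^{2} = 3136$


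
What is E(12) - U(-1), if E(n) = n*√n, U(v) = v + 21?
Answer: -20 + 24*√3 ≈ 21.569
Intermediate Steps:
U(v) = 21 + v
E(n) = n^(3/2)
E(12) - U(-1) = 12^(3/2) - (21 - 1) = 24*√3 - 1*20 = 24*√3 - 20 = -20 + 24*√3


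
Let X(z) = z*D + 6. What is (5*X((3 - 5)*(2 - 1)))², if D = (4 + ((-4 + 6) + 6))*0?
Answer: 900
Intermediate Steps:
D = 0 (D = (4 + (2 + 6))*0 = (4 + 8)*0 = 12*0 = 0)
X(z) = 6 (X(z) = z*0 + 6 = 0 + 6 = 6)
(5*X((3 - 5)*(2 - 1)))² = (5*6)² = 30² = 900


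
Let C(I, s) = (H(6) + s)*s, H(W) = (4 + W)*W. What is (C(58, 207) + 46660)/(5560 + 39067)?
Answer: 101929/44627 ≈ 2.2840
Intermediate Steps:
H(W) = W*(4 + W)
C(I, s) = s*(60 + s) (C(I, s) = (6*(4 + 6) + s)*s = (6*10 + s)*s = (60 + s)*s = s*(60 + s))
(C(58, 207) + 46660)/(5560 + 39067) = (207*(60 + 207) + 46660)/(5560 + 39067) = (207*267 + 46660)/44627 = (55269 + 46660)*(1/44627) = 101929*(1/44627) = 101929/44627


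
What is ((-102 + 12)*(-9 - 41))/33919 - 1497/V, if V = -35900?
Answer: 212326743/1217692100 ≈ 0.17437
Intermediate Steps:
((-102 + 12)*(-9 - 41))/33919 - 1497/V = ((-102 + 12)*(-9 - 41))/33919 - 1497/(-35900) = -90*(-50)*(1/33919) - 1497*(-1/35900) = 4500*(1/33919) + 1497/35900 = 4500/33919 + 1497/35900 = 212326743/1217692100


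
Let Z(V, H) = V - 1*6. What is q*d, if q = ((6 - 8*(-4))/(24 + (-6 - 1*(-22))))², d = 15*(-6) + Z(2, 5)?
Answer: -16967/200 ≈ -84.835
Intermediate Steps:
Z(V, H) = -6 + V (Z(V, H) = V - 6 = -6 + V)
d = -94 (d = 15*(-6) + (-6 + 2) = -90 - 4 = -94)
q = 361/400 (q = ((6 + 32)/(24 + (-6 + 22)))² = (38/(24 + 16))² = (38/40)² = (38*(1/40))² = (19/20)² = 361/400 ≈ 0.90250)
q*d = (361/400)*(-94) = -16967/200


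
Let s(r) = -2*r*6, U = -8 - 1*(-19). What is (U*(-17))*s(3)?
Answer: 6732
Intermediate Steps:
U = 11 (U = -8 + 19 = 11)
s(r) = -12*r
(U*(-17))*s(3) = (11*(-17))*(-12*3) = -187*(-36) = 6732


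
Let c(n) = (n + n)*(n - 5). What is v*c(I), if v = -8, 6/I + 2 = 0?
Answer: -384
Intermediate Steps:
I = -3 (I = 6/(-2 + 0) = 6/(-2) = 6*(-½) = -3)
c(n) = 2*n*(-5 + n) (c(n) = (2*n)*(-5 + n) = 2*n*(-5 + n))
v*c(I) = -16*(-3)*(-5 - 3) = -16*(-3)*(-8) = -8*48 = -384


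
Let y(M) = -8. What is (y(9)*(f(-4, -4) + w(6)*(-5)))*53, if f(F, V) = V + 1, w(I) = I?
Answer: 13992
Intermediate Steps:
f(F, V) = 1 + V
(y(9)*(f(-4, -4) + w(6)*(-5)))*53 = -8*((1 - 4) + 6*(-5))*53 = -8*(-3 - 30)*53 = -8*(-33)*53 = 264*53 = 13992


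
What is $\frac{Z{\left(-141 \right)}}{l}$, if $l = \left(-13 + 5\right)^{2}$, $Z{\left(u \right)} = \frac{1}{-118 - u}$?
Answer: $\frac{1}{1472} \approx 0.00067935$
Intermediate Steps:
$l = 64$ ($l = \left(-8\right)^{2} = 64$)
$\frac{Z{\left(-141 \right)}}{l} = \frac{\left(-1\right) \frac{1}{118 - 141}}{64} = - \frac{1}{-23} \cdot \frac{1}{64} = \left(-1\right) \left(- \frac{1}{23}\right) \frac{1}{64} = \frac{1}{23} \cdot \frac{1}{64} = \frac{1}{1472}$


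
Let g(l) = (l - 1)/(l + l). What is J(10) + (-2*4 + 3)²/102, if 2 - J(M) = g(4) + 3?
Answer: -461/408 ≈ -1.1299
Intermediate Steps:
g(l) = (-1 + l)/(2*l) (g(l) = (-1 + l)/((2*l)) = (-1 + l)*(1/(2*l)) = (-1 + l)/(2*l))
J(M) = -11/8 (J(M) = 2 - ((½)*(-1 + 4)/4 + 3) = 2 - ((½)*(¼)*3 + 3) = 2 - (3/8 + 3) = 2 - 1*27/8 = 2 - 27/8 = -11/8)
J(10) + (-2*4 + 3)²/102 = -11/8 + (-2*4 + 3)²/102 = -11/8 + (-8 + 3)²*(1/102) = -11/8 + (-5)²*(1/102) = -11/8 + 25*(1/102) = -11/8 + 25/102 = -461/408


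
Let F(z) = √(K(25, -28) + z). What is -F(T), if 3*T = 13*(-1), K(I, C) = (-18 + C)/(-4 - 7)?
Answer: -I*√165/33 ≈ -0.38925*I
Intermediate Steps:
K(I, C) = 18/11 - C/11 (K(I, C) = (-18 + C)/(-11) = (-18 + C)*(-1/11) = 18/11 - C/11)
T = -13/3 (T = (13*(-1))/3 = (⅓)*(-13) = -13/3 ≈ -4.3333)
F(z) = √(46/11 + z) (F(z) = √((18/11 - 1/11*(-28)) + z) = √((18/11 + 28/11) + z) = √(46/11 + z))
-F(T) = -√(506 + 121*(-13/3))/11 = -√(506 - 1573/3)/11 = -√(-55/3)/11 = -I*√165/3/11 = -I*√165/33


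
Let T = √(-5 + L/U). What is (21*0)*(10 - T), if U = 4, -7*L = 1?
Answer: 0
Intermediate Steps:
L = -⅐ (L = -⅐*1 = -⅐ ≈ -0.14286)
T = I*√987/14 (T = √(-5 - ⅐/4) = √(-5 - ⅐*¼) = √(-5 - 1/28) = √(-141/28) = I*√987/14 ≈ 2.244*I)
(21*0)*(10 - T) = (21*0)*(10 - I*√987/14) = 0*(10 - I*√987/14) = 0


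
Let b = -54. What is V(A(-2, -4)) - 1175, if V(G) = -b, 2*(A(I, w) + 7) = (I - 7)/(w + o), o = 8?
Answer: -1121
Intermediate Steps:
A(I, w) = -7 + (-7 + I)/(2*(8 + w)) (A(I, w) = -7 + ((I - 7)/(w + 8))/2 = -7 + ((-7 + I)/(8 + w))/2 = -7 + (-7 + I)/(2*(8 + w)))
V(G) = 54 (V(G) = -1*(-54) = 54)
V(A(-2, -4)) - 1175 = 54 - 1175 = -1121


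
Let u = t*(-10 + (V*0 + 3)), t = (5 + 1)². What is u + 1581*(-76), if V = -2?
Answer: -120408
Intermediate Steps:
t = 36 (t = 6² = 36)
u = -252 (u = 36*(-10 + (-2*0 + 3)) = 36*(-10 + (0 + 3)) = 36*(-10 + 3) = 36*(-7) = -252)
u + 1581*(-76) = -252 + 1581*(-76) = -252 - 120156 = -120408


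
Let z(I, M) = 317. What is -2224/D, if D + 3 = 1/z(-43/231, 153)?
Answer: 352504/475 ≈ 742.11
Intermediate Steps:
D = -950/317 (D = -3 + 1/317 = -950/317 ≈ -2.9968)
-2224/D = -2224/(-950/317) = -2224*(-317/950) = 352504/475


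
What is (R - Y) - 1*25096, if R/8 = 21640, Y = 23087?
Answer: 124937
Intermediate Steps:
R = 173120 (R = 8*21640 = 173120)
(R - Y) - 1*25096 = (173120 - 1*23087) - 1*25096 = (173120 - 23087) - 25096 = 150033 - 25096 = 124937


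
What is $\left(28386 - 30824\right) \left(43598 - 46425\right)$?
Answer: $6892226$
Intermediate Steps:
$\left(28386 - 30824\right) \left(43598 - 46425\right) = \left(-2438\right) \left(-2827\right) = 6892226$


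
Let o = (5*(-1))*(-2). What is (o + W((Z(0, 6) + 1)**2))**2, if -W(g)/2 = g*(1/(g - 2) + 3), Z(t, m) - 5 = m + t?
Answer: 3693965284/5041 ≈ 7.3278e+5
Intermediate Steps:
Z(t, m) = 5 + m + t (Z(t, m) = 5 + (m + t) = 5 + m + t)
o = 10 (o = -5*(-2) = 10)
W(g) = -2*g*(3 + 1/(-2 + g)) (W(g) = -2*g*(1/(g - 2) + 3) = -2*g*(1/(-2 + g) + 3) = -2*g*(3 + 1/(-2 + g)))
(o + W((Z(0, 6) + 1)**2))**2 = (10 + 2*((5 + 6 + 0) + 1)**2*(5 - 3*((5 + 6 + 0) + 1)**2)/(-2 + ((5 + 6 + 0) + 1)**2))**2 = (10 + 2*(11 + 1)**2*(5 - 3*(11 + 1)**2)/(-2 + (11 + 1)**2))**2 = (10 + 2*12**2*(5 - 3*12**2)/(-2 + 12**2))**2 = (10 + 2*144*(5 - 3*144)/(-2 + 144))**2 = (10 + 2*144*(5 - 432)/142)**2 = (10 + 2*144*(1/142)*(-427))**2 = (10 - 61488/71)**2 = (-60778/71)**2 = 3693965284/5041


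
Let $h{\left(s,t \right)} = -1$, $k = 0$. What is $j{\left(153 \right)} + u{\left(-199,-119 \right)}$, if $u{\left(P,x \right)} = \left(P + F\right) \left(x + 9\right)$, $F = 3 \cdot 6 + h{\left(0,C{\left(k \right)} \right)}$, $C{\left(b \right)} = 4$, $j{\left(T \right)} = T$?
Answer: $20173$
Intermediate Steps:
$F = 17$ ($F = 3 \cdot 6 - 1 = 18 - 1 = 17$)
$u{\left(P,x \right)} = \left(9 + x\right) \left(17 + P\right)$ ($u{\left(P,x \right)} = \left(P + 17\right) \left(x + 9\right) = \left(17 + P\right) \left(9 + x\right) = \left(9 + x\right) \left(17 + P\right)$)
$j{\left(153 \right)} + u{\left(-199,-119 \right)} = 153 + \left(153 + 9 \left(-199\right) + 17 \left(-119\right) - -23681\right) = 153 + \left(153 - 1791 - 2023 + 23681\right) = 153 + 20020 = 20173$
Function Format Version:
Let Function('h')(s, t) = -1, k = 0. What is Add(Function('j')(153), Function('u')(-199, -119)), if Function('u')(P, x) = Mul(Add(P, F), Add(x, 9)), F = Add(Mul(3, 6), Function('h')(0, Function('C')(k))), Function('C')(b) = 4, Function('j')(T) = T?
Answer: 20173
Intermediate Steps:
F = 17 (F = Add(Mul(3, 6), -1) = Add(18, -1) = 17)
Function('u')(P, x) = Mul(Add(9, x), Add(17, P)) (Function('u')(P, x) = Mul(Add(P, 17), Add(x, 9)) = Mul(Add(17, P), Add(9, x)) = Mul(Add(9, x), Add(17, P)))
Add(Function('j')(153), Function('u')(-199, -119)) = Add(153, Add(153, Mul(9, -199), Mul(17, -119), Mul(-199, -119))) = Add(153, Add(153, -1791, -2023, 23681)) = Add(153, 20020) = 20173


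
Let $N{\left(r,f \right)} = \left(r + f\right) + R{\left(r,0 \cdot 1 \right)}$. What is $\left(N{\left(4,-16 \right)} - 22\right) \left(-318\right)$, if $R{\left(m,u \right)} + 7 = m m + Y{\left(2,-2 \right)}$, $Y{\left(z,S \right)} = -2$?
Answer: $8586$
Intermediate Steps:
$R{\left(m,u \right)} = -9 + m^{2}$ ($R{\left(m,u \right)} = -7 + \left(m m - 2\right) = -7 + \left(m^{2} - 2\right) = -7 + \left(-2 + m^{2}\right) = -9 + m^{2}$)
$N{\left(r,f \right)} = -9 + f + r + r^{2}$ ($N{\left(r,f \right)} = \left(r + f\right) + \left(-9 + r^{2}\right) = \left(f + r\right) + \left(-9 + r^{2}\right) = -9 + f + r + r^{2}$)
$\left(N{\left(4,-16 \right)} - 22\right) \left(-318\right) = \left(\left(-9 - 16 + 4 + 4^{2}\right) - 22\right) \left(-318\right) = \left(\left(-9 - 16 + 4 + 16\right) - 22\right) \left(-318\right) = \left(-5 - 22\right) \left(-318\right) = \left(-27\right) \left(-318\right) = 8586$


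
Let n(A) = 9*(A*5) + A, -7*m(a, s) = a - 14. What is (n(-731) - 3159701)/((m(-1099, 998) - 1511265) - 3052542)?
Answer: 3193327/4563648 ≈ 0.69973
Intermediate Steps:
m(a, s) = 2 - a/7 (m(a, s) = -(a - 14)/7 = -(-14 + a)/7 = 2 - a/7)
n(A) = 46*A (n(A) = 9*(5*A) + A = 45*A + A = 46*A)
(n(-731) - 3159701)/((m(-1099, 998) - 1511265) - 3052542) = (46*(-731) - 3159701)/(((2 - 1/7*(-1099)) - 1511265) - 3052542) = (-33626 - 3159701)/(((2 + 157) - 1511265) - 3052542) = -3193327/((159 - 1511265) - 3052542) = -3193327/(-1511106 - 3052542) = -3193327/(-4563648) = -3193327*(-1/4563648) = 3193327/4563648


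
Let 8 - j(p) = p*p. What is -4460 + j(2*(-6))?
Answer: -4596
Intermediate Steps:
j(p) = 8 - p² (j(p) = 8 - p*p = 8 - p²)
-4460 + j(2*(-6)) = -4460 + (8 - (2*(-6))²) = -4460 + (8 - 1*(-12)²) = -4460 + (8 - 1*144) = -4460 + (8 - 144) = -4460 - 136 = -4596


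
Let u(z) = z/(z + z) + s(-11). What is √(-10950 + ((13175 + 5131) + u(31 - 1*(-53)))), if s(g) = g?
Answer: √29382/2 ≈ 85.706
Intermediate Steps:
u(z) = -21/2 (u(z) = z/(z + z) - 11 = z/((2*z)) - 11 = (1/(2*z))*z - 11 = ½ - 11 = -21/2)
√(-10950 + ((13175 + 5131) + u(31 - 1*(-53)))) = √(-10950 + ((13175 + 5131) - 21/2)) = √(-10950 + (18306 - 21/2)) = √(-10950 + 36591/2) = √(14691/2) = √29382/2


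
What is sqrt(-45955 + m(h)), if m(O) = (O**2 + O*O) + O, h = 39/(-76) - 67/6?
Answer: I*sqrt(2375348746)/228 ≈ 213.76*I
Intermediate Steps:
h = -2663/228 (h = 39*(-1/76) - 67*1/6 = -39/76 - 67/6 = -2663/228 ≈ -11.680)
m(O) = O + 2*O**2 (m(O) = (O**2 + O**2) + O = 2*O**2 + O = O + 2*O**2)
sqrt(-45955 + m(h)) = sqrt(-45955 - 2663*(1 + 2*(-2663/228))/228) = sqrt(-45955 - 2663*(1 - 2663/114)/228) = sqrt(-45955 - 2663/228*(-2549/114)) = sqrt(-45955 + 6787987/25992) = sqrt(-1187674373/25992) = I*sqrt(2375348746)/228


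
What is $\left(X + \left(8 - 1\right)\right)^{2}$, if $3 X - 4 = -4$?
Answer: $49$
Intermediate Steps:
$X = 0$ ($X = \frac{4}{3} + \frac{1}{3} \left(-4\right) = \frac{4}{3} - \frac{4}{3} = 0$)
$\left(X + \left(8 - 1\right)\right)^{2} = \left(0 + \left(8 - 1\right)\right)^{2} = \left(0 + 7\right)^{2} = 7^{2} = 49$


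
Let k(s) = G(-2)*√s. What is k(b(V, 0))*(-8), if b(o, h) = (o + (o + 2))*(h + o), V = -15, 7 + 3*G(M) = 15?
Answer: -128*√105/3 ≈ -437.20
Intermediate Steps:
G(M) = 8/3 (G(M) = -7/3 + (⅓)*15 = -7/3 + 5 = 8/3)
b(o, h) = (2 + 2*o)*(h + o) (b(o, h) = (o + (2 + o))*(h + o) = (2 + 2*o)*(h + o))
k(s) = 8*√s/3
k(b(V, 0))*(-8) = (8*√(2*0 + 2*(-15) + 2*(-15)² + 2*0*(-15))/3)*(-8) = (8*√(0 - 30 + 2*225 + 0)/3)*(-8) = (8*√(0 - 30 + 450 + 0)/3)*(-8) = (8*√420/3)*(-8) = (8*(2*√105)/3)*(-8) = (16*√105/3)*(-8) = -128*√105/3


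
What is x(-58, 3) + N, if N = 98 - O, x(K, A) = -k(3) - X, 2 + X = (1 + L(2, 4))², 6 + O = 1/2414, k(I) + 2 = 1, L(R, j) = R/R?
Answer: 248641/2414 ≈ 103.00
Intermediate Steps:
L(R, j) = 1
k(I) = -1 (k(I) = -2 + 1 = -1)
O = -14483/2414 (O = -6 + 1/2414 = -14483/2414 ≈ -5.9996)
X = 2 (X = -2 + (1 + 1)² = -2 + 2² = -2 + 4 = 2)
x(K, A) = -1 (x(K, A) = -1*(-1) - 1*2 = 1 - 2 = -1)
N = 251055/2414 (N = 98 - 1*(-14483/2414) = 98 + 14483/2414 = 251055/2414 ≈ 104.00)
x(-58, 3) + N = -1 + 251055/2414 = 248641/2414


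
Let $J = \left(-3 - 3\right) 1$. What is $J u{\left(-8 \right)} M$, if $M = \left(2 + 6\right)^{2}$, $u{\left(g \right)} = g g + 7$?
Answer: $-27264$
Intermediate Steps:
$u{\left(g \right)} = 7 + g^{2}$ ($u{\left(g \right)} = g^{2} + 7 = 7 + g^{2}$)
$M = 64$ ($M = 8^{2} = 64$)
$J = -6$ ($J = \left(-6\right) 1 = -6$)
$J u{\left(-8 \right)} M = - 6 \left(7 + \left(-8\right)^{2}\right) 64 = - 6 \left(7 + 64\right) 64 = \left(-6\right) 71 \cdot 64 = \left(-426\right) 64 = -27264$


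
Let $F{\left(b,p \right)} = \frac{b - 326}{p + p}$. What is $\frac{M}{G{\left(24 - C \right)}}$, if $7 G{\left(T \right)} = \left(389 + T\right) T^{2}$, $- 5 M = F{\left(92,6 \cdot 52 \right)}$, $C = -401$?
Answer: $\frac{21}{5881150000} \approx 3.5707 \cdot 10^{-9}$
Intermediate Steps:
$F{\left(b,p \right)} = \frac{-326 + b}{2 p}$
$M = \frac{3}{40}$ ($M = - \frac{\frac{1}{2} \frac{1}{6 \cdot 52} \left(-326 + 92\right)}{5} = - \frac{\frac{1}{2} \cdot \frac{1}{312} \left(-234\right)}{5} = \left(- \frac{1}{5}\right) \left(- \frac{3}{8}\right) = \frac{3}{40} \approx 0.075$)
$G{\left(T \right)} = \frac{T^{2} \left(389 + T\right)}{7}$ ($G{\left(T \right)} = \frac{\left(389 + T\right) T^{2}}{7} = \frac{T^{2} \left(389 + T\right)}{7}$)
$\frac{M}{G{\left(24 - C \right)}} = \frac{3}{40 \frac{\left(24 - -401\right)^{2} \left(389 + \left(24 - -401\right)\right)}{7}} = \frac{3}{40 \frac{\left(24 + 401\right)^{2} \left(389 + \left(24 + 401\right)\right)}{7}} = \frac{3}{40 \frac{425^{2} \left(389 + 425\right)}{7}} = \frac{3}{40 \cdot \frac{1}{7} \cdot 180625 \cdot 814} = \frac{3}{40 \cdot \frac{147028750}{7}} = \frac{3}{40} \cdot \frac{7}{147028750} = \frac{21}{5881150000}$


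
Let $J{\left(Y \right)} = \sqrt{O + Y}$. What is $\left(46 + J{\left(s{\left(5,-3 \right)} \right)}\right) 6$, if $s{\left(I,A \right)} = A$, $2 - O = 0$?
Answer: $276 + 6 i \approx 276.0 + 6.0 i$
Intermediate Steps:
$O = 2$ ($O = 2 - 0 = 2 + 0 = 2$)
$J{\left(Y \right)} = \sqrt{2 + Y}$
$\left(46 + J{\left(s{\left(5,-3 \right)} \right)}\right) 6 = \left(46 + \sqrt{2 - 3}\right) 6 = \left(46 + \sqrt{-1}\right) 6 = \left(46 + i\right) 6 = 276 + 6 i$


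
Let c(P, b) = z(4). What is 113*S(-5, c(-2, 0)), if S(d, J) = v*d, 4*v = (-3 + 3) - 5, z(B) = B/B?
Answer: 2825/4 ≈ 706.25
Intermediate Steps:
z(B) = 1
c(P, b) = 1
v = -5/4 (v = ((-3 + 3) - 5)/4 = (0 - 5)/4 = (1/4)*(-5) = -5/4 ≈ -1.2500)
S(d, J) = -5*d/4
113*S(-5, c(-2, 0)) = 113*(-5/4*(-5)) = 113*(25/4) = 2825/4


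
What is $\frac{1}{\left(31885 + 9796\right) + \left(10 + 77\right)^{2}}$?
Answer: $\frac{1}{49250} \approx 2.0305 \cdot 10^{-5}$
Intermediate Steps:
$\frac{1}{\left(31885 + 9796\right) + \left(10 + 77\right)^{2}} = \frac{1}{41681 + 87^{2}} = \frac{1}{41681 + 7569} = \frac{1}{49250}$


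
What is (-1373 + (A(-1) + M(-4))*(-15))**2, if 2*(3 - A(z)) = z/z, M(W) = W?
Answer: 7295401/4 ≈ 1.8239e+6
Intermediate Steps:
A(z) = 5/2 (A(z) = 3 - z/(2*z) = 3 - 1/2*1 = 3 - 1/2 = 5/2)
(-1373 + (A(-1) + M(-4))*(-15))**2 = (-1373 + (5/2 - 4)*(-15))**2 = (-1373 - 3/2*(-15))**2 = (-1373 + 45/2)**2 = (-2701/2)**2 = 7295401/4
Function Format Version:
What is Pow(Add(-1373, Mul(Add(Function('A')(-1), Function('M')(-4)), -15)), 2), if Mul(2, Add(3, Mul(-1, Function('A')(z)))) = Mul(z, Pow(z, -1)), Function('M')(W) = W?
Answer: Rational(7295401, 4) ≈ 1.8239e+6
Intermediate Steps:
Function('A')(z) = Rational(5, 2) (Function('A')(z) = Add(3, Mul(Rational(-1, 2), Mul(z, Pow(z, -1)))) = Add(3, Mul(Rational(-1, 2), 1)) = Add(3, Rational(-1, 2)) = Rational(5, 2))
Pow(Add(-1373, Mul(Add(Function('A')(-1), Function('M')(-4)), -15)), 2) = Pow(Add(-1373, Mul(Add(Rational(5, 2), -4), -15)), 2) = Pow(Add(-1373, Mul(Rational(-3, 2), -15)), 2) = Pow(Add(-1373, Rational(45, 2)), 2) = Pow(Rational(-2701, 2), 2) = Rational(7295401, 4)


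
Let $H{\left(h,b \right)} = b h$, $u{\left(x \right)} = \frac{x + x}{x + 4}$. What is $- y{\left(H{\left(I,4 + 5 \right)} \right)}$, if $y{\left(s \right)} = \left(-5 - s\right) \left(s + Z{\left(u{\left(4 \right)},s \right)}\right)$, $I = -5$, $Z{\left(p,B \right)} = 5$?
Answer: $1600$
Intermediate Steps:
$u{\left(x \right)} = \frac{2 x}{4 + x}$
$y{\left(s \right)} = \left(-5 - s\right) \left(5 + s\right)$ ($y{\left(s \right)} = \left(-5 - s\right) \left(s + 5\right) = \left(-5 - s\right) \left(5 + s\right)$)
$- y{\left(H{\left(I,4 + 5 \right)} \right)} = - (-25 - \left(\left(4 + 5\right) \left(-5\right)\right)^{2} - 10 \left(4 + 5\right) \left(-5\right)) = - (-25 - \left(9 \left(-5\right)\right)^{2} - 10 \cdot 9 \left(-5\right)) = - (-25 - \left(-45\right)^{2} - -450) = - (-25 - 2025 + 450) = \left(-1\right) \left(-1600\right) = 1600$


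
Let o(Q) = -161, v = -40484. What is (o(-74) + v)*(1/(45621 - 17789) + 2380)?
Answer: -2692331343845/27832 ≈ -9.6735e+7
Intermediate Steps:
(o(-74) + v)*(1/(45621 - 17789) + 2380) = (-161 - 40484)*(1/(45621 - 17789) + 2380) = -40645*(1/27832 + 2380) = -40645*66240161/27832 = -2692331343845/27832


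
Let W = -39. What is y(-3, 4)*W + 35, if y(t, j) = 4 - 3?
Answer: -4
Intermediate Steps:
y(t, j) = 1
y(-3, 4)*W + 35 = 1*(-39) + 35 = -39 + 35 = -4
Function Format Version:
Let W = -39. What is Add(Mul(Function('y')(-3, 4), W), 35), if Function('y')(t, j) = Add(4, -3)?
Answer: -4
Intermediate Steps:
Function('y')(t, j) = 1
Add(Mul(Function('y')(-3, 4), W), 35) = Add(Mul(1, -39), 35) = Add(-39, 35) = -4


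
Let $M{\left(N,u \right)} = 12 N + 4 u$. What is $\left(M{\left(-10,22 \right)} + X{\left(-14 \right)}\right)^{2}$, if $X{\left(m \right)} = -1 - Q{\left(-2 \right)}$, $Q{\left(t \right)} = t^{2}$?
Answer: $1369$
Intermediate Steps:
$M{\left(N,u \right)} = 4 u + 12 N$
$X{\left(m \right)} = -5$ ($X{\left(m \right)} = -1 - \left(-2\right)^{2} = -1 - 4 = -5$)
$\left(M{\left(-10,22 \right)} + X{\left(-14 \right)}\right)^{2} = \left(\left(4 \cdot 22 + 12 \left(-10\right)\right) - 5\right)^{2} = \left(\left(88 - 120\right) - 5\right)^{2} = \left(-32 - 5\right)^{2} = \left(-37\right)^{2} = 1369$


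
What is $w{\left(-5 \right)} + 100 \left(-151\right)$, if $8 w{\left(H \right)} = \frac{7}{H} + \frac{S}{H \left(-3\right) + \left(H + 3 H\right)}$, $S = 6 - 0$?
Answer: $- \frac{604013}{40} \approx -15100.0$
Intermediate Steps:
$S = 6$ ($S = 6 + 0 = 6$)
$w{\left(H \right)} = \frac{13}{8 H}$ ($w{\left(H \right)} = \frac{\frac{7}{H} + \frac{6}{H \left(-3\right) + \left(H + 3 H\right)}}{8} = \frac{\frac{7}{H} + \frac{6}{- 3 H + 4 H}}{8} = \frac{\frac{7}{H} + \frac{6}{H}}{8} = \frac{13 \frac{1}{H}}{8} = \frac{13}{8 H}$)
$w{\left(-5 \right)} + 100 \left(-151\right) = \frac{13}{8 \left(-5\right)} + 100 \left(-151\right) = \frac{13}{8} \left(- \frac{1}{5}\right) - 15100 = - \frac{13}{40} - 15100 = - \frac{604013}{40}$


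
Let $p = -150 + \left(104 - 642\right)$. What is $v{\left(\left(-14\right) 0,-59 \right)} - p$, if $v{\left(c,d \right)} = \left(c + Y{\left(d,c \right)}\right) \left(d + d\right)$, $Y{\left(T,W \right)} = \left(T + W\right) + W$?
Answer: $7650$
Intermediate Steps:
$Y{\left(T,W \right)} = T + 2 W$
$p = -688$ ($p = -150 - 538 = -688$)
$v{\left(c,d \right)} = 2 d \left(d + 3 c\right)$ ($v{\left(c,d \right)} = \left(c + \left(d + 2 c\right)\right) \left(d + d\right) = \left(d + 3 c\right) 2 d = 2 d \left(d + 3 c\right)$)
$v{\left(\left(-14\right) 0,-59 \right)} - p = 2 \left(-59\right) \left(-59 + 3 \left(\left(-14\right) 0\right)\right) - -688 = 2 \left(-59\right) \left(-59 + 3 \cdot 0\right) + 688 = 2 \left(-59\right) \left(-59 + 0\right) + 688 = 2 \left(-59\right) \left(-59\right) + 688 = 6962 + 688 = 7650$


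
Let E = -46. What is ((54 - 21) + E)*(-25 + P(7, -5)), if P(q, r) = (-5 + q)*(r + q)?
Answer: 273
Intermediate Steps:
P(q, r) = (-5 + q)*(q + r)
((54 - 21) + E)*(-25 + P(7, -5)) = ((54 - 21) - 46)*(-25 + (7**2 - 5*7 - 5*(-5) + 7*(-5))) = (33 - 46)*(-25 + (49 - 35 + 25 - 35)) = -13*(-25 + 4) = -13*(-21) = 273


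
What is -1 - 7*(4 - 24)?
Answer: 139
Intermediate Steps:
-1 - 7*(4 - 24) = -1 - 7*(-20) = -1 + 140 = 139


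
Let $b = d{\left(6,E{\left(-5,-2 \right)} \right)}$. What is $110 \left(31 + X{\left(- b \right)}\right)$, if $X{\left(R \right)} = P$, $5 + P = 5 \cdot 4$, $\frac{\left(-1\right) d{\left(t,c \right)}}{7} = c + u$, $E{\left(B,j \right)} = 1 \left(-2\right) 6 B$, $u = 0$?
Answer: $5060$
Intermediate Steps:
$E{\left(B,j \right)} = - 12 B$ ($E{\left(B,j \right)} = - 2 \cdot 6 B = - 12 B$)
$d{\left(t,c \right)} = - 7 c$ ($d{\left(t,c \right)} = - 7 \left(c + 0\right) = - 7 c$)
$b = -420$ ($b = - 7 \left(\left(-12\right) \left(-5\right)\right) = \left(-7\right) 60 = -420$)
$P = 15$ ($P = -5 + 5 \cdot 4 = -5 + 20 = 15$)
$X{\left(R \right)} = 15$
$110 \left(31 + X{\left(- b \right)}\right) = 110 \left(31 + 15\right) = 110 \cdot 46 = 5060$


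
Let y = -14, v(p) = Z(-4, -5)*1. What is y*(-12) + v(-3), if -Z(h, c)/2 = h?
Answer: 176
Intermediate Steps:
Z(h, c) = -2*h
v(p) = 8 (v(p) = -2*(-4)*1 = 8*1 = 8)
y*(-12) + v(-3) = -14*(-12) + 8 = 168 + 8 = 176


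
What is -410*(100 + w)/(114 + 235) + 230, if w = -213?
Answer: 126600/349 ≈ 362.75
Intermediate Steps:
-410*(100 + w)/(114 + 235) + 230 = -410*(100 - 213)/(114 + 235) + 230 = -(-46330)/349 + 230 = -410*(-113/349) + 230 = 46330/349 + 230 = 126600/349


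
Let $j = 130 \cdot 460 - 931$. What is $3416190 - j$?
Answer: $3357321$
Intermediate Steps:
$j = 58869$ ($j = 59800 - 931 = 58869$)
$3416190 - j = 3416190 - 58869 = 3357321$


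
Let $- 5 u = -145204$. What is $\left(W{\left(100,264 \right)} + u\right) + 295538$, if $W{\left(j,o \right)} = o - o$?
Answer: $\frac{1622894}{5} \approx 3.2458 \cdot 10^{5}$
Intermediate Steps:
$W{\left(j,o \right)} = 0$
$u = \frac{145204}{5}$ ($u = \left(- \frac{1}{5}\right) \left(-145204\right) = \frac{145204}{5} \approx 29041.0$)
$\left(W{\left(100,264 \right)} + u\right) + 295538 = \left(0 + \frac{145204}{5}\right) + 295538 = \frac{145204}{5} + 295538 = \frac{1622894}{5}$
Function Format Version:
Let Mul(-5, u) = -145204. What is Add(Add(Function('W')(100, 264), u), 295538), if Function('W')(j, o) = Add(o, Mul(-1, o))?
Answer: Rational(1622894, 5) ≈ 3.2458e+5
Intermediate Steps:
Function('W')(j, o) = 0
u = Rational(145204, 5) (u = Mul(Rational(-1, 5), -145204) = Rational(145204, 5) ≈ 29041.)
Add(Add(Function('W')(100, 264), u), 295538) = Add(Add(0, Rational(145204, 5)), 295538) = Add(Rational(145204, 5), 295538) = Rational(1622894, 5)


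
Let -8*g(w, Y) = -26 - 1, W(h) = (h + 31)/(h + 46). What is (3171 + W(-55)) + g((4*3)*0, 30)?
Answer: 76249/24 ≈ 3177.0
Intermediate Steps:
W(h) = (31 + h)/(46 + h)
g(w, Y) = 27/8 (g(w, Y) = -(-26 - 1)/8 = -⅛*(-27) = 27/8)
(3171 + W(-55)) + g((4*3)*0, 30) = (3171 + (31 - 55)/(46 - 55)) + 27/8 = (3171 - 24/(-9)) + 27/8 = (3171 - ⅑*(-24)) + 27/8 = (3171 + 8/3) + 27/8 = 9521/3 + 27/8 = 76249/24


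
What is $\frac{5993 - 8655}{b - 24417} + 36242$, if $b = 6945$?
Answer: $\frac{316611443}{8736} \approx 36242.0$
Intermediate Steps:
$\frac{5993 - 8655}{b - 24417} + 36242 = \frac{5993 - 8655}{6945 - 24417} + 36242 = - \frac{2662}{-17472} + 36242 = \left(-2662\right) \left(- \frac{1}{17472}\right) + 36242 = \frac{1331}{8736} + 36242 = \frac{316611443}{8736}$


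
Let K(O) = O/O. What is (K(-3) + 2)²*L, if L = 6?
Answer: 54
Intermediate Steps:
K(O) = 1
(K(-3) + 2)²*L = (1 + 2)²*6 = 3²*6 = 9*6 = 54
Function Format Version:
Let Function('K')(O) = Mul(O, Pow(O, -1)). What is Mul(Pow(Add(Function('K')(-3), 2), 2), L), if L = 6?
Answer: 54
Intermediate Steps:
Function('K')(O) = 1
Mul(Pow(Add(Function('K')(-3), 2), 2), L) = Mul(Pow(Add(1, 2), 2), 6) = Mul(Pow(3, 2), 6) = Mul(9, 6) = 54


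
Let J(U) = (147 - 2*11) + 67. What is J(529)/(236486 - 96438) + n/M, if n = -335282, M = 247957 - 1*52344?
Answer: -2932375990/1712200589 ≈ -1.7126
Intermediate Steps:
M = 195613 (M = 247957 - 52344 = 195613)
J(U) = 192 (J(U) = (147 - 22) + 67 = 125 + 67 = 192)
J(529)/(236486 - 96438) + n/M = 192/(236486 - 96438) - 335282/195613 = 192/140048 - 335282*1/195613 = 192*(1/140048) - 335282/195613 = 12/8753 - 335282/195613 = -2932375990/1712200589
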